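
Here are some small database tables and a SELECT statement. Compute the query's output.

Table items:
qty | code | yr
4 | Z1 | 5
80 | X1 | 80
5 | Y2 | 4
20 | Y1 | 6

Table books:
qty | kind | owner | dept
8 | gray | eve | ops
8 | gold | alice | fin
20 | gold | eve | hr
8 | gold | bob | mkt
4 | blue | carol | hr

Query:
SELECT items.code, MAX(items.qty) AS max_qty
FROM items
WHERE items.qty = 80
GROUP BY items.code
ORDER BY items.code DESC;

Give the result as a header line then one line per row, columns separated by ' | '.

After WHERE (1 rows):
items.qty | items.code | items.yr
80 | X1 | 80
After GROUP BY (1 rows):
items.code | max_qty
X1 | 80
After ORDER BY (1 rows):
items.code | max_qty
X1 | 80

== RESULT ==
items.code | max_qty
X1 | 80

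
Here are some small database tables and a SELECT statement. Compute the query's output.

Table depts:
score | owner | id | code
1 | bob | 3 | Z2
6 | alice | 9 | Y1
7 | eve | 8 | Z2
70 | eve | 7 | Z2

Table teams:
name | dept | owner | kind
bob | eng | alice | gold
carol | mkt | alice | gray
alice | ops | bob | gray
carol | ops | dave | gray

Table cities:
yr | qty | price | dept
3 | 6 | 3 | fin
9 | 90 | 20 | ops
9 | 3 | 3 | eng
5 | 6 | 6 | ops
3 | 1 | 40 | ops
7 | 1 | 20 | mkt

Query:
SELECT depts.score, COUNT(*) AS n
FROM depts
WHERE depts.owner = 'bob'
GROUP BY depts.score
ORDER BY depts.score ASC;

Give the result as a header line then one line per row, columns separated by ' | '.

After WHERE (1 rows):
depts.score | depts.owner | depts.id | depts.code
1 | bob | 3 | Z2
After GROUP BY (1 rows):
depts.score | n
1 | 1
After ORDER BY (1 rows):
depts.score | n
1 | 1

== RESULT ==
depts.score | n
1 | 1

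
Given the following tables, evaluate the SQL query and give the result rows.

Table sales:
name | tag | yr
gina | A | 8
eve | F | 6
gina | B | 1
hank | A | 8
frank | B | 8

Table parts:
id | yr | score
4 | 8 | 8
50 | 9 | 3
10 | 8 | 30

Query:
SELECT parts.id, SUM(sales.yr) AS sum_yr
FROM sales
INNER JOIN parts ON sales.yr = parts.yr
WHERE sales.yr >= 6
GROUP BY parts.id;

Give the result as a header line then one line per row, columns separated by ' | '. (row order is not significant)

After JOIN parts (6 rows):
sales.name | sales.tag | sales.yr | parts.id | parts.yr | parts.score
gina | A | 8 | 4 | 8 | 8
gina | A | 8 | 10 | 8 | 30
hank | A | 8 | 4 | 8 | 8
hank | A | 8 | 10 | 8 | 30
frank | B | 8 | 4 | 8 | 8
frank | B | 8 | 10 | 8 | 30
After WHERE (6 rows):
sales.name | sales.tag | sales.yr | parts.id | parts.yr | parts.score
gina | A | 8 | 4 | 8 | 8
gina | A | 8 | 10 | 8 | 30
hank | A | 8 | 4 | 8 | 8
hank | A | 8 | 10 | 8 | 30
frank | B | 8 | 4 | 8 | 8
frank | B | 8 | 10 | 8 | 30
After GROUP BY (2 rows):
parts.id | sum_yr
4 | 24
10 | 24

== RESULT ==
parts.id | sum_yr
4 | 24
10 | 24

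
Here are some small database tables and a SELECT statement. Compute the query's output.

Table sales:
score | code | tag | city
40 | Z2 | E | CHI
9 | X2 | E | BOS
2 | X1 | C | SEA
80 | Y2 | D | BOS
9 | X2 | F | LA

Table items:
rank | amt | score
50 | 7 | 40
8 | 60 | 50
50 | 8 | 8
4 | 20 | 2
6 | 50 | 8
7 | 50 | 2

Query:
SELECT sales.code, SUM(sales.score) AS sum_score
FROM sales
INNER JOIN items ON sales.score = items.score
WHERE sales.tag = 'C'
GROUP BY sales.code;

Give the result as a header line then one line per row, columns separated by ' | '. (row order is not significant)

== RESULT ==
sales.code | sum_score
X1 | 4

Derivation:
After JOIN items (3 rows):
sales.score | sales.code | sales.tag | sales.city | items.rank | items.amt | items.score
40 | Z2 | E | CHI | 50 | 7 | 40
2 | X1 | C | SEA | 4 | 20 | 2
2 | X1 | C | SEA | 7 | 50 | 2
After WHERE (2 rows):
sales.score | sales.code | sales.tag | sales.city | items.rank | items.amt | items.score
2 | X1 | C | SEA | 4 | 20 | 2
2 | X1 | C | SEA | 7 | 50 | 2
After GROUP BY (1 rows):
sales.code | sum_score
X1 | 4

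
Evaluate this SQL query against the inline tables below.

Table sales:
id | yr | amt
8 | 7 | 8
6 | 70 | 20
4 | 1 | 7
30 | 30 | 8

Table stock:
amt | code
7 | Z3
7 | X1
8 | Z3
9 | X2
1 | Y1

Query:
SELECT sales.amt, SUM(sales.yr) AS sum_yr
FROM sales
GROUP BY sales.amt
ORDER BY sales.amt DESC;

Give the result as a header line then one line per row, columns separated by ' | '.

== RESULT ==
sales.amt | sum_yr
20 | 70
8 | 37
7 | 1

Derivation:
After GROUP BY (3 rows):
sales.amt | sum_yr
8 | 37
20 | 70
7 | 1
After ORDER BY (3 rows):
sales.amt | sum_yr
20 | 70
8 | 37
7 | 1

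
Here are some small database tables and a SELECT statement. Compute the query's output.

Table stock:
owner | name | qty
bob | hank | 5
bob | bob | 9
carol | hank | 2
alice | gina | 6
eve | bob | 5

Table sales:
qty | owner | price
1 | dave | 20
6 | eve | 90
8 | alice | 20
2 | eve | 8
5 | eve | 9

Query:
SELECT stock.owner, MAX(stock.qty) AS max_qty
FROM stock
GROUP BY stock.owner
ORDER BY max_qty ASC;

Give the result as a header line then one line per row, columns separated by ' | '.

After GROUP BY (4 rows):
stock.owner | max_qty
bob | 9
carol | 2
alice | 6
eve | 5
After ORDER BY (4 rows):
stock.owner | max_qty
carol | 2
eve | 5
alice | 6
bob | 9

== RESULT ==
stock.owner | max_qty
carol | 2
eve | 5
alice | 6
bob | 9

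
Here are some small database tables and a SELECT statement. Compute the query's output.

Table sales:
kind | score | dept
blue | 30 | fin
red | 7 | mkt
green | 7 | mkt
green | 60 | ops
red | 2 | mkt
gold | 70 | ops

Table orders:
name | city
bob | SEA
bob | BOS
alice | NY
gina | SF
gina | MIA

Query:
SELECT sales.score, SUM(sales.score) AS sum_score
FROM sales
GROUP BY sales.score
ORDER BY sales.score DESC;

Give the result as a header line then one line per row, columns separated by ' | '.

After GROUP BY (5 rows):
sales.score | sum_score
30 | 30
7 | 14
60 | 60
2 | 2
70 | 70
After ORDER BY (5 rows):
sales.score | sum_score
70 | 70
60 | 60
30 | 30
7 | 14
2 | 2

== RESULT ==
sales.score | sum_score
70 | 70
60 | 60
30 | 30
7 | 14
2 | 2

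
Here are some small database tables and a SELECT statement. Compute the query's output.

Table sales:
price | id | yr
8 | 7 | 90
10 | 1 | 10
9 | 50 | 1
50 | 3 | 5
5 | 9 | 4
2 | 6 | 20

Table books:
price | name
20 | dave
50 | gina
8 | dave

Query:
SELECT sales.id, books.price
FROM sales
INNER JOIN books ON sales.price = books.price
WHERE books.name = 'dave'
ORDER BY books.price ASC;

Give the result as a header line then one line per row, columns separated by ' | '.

== RESULT ==
sales.id | books.price
7 | 8

Derivation:
After JOIN books (2 rows):
sales.price | sales.id | sales.yr | books.price | books.name
8 | 7 | 90 | 8 | dave
50 | 3 | 5 | 50 | gina
After WHERE (1 rows):
sales.price | sales.id | sales.yr | books.price | books.name
8 | 7 | 90 | 8 | dave
After SELECT (1 rows):
sales.id | books.price
7 | 8
After ORDER BY (1 rows):
sales.id | books.price
7 | 8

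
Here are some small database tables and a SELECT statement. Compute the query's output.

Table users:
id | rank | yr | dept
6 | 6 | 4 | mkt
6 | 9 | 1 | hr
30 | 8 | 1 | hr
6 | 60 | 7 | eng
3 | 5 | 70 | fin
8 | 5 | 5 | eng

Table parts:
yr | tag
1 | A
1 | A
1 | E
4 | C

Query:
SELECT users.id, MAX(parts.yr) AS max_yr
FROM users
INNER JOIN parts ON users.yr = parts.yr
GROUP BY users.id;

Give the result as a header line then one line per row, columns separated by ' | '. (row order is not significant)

== RESULT ==
users.id | max_yr
6 | 4
30 | 1

Derivation:
After JOIN parts (7 rows):
users.id | users.rank | users.yr | users.dept | parts.yr | parts.tag
6 | 6 | 4 | mkt | 4 | C
6 | 9 | 1 | hr | 1 | A
6 | 9 | 1 | hr | 1 | A
6 | 9 | 1 | hr | 1 | E
30 | 8 | 1 | hr | 1 | A
30 | 8 | 1 | hr | 1 | A
30 | 8 | 1 | hr | 1 | E
After GROUP BY (2 rows):
users.id | max_yr
6 | 4
30 | 1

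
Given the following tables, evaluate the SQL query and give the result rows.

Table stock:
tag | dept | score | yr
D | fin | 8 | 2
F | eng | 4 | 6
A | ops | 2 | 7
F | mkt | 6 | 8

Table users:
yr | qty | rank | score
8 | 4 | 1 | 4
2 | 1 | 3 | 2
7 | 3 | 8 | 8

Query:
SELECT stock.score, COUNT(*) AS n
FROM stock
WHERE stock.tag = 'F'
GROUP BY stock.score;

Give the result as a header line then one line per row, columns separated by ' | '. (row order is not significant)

== RESULT ==
stock.score | n
4 | 1
6 | 1

Derivation:
After WHERE (2 rows):
stock.tag | stock.dept | stock.score | stock.yr
F | eng | 4 | 6
F | mkt | 6 | 8
After GROUP BY (2 rows):
stock.score | n
4 | 1
6 | 1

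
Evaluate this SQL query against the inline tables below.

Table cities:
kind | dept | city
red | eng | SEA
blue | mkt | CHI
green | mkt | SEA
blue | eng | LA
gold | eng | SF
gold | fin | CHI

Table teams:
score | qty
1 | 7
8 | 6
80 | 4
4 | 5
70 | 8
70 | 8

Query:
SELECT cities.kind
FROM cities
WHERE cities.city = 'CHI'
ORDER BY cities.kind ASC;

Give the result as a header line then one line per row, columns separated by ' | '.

After WHERE (2 rows):
cities.kind | cities.dept | cities.city
blue | mkt | CHI
gold | fin | CHI
After SELECT (2 rows):
cities.kind
blue
gold
After ORDER BY (2 rows):
cities.kind
blue
gold

== RESULT ==
cities.kind
blue
gold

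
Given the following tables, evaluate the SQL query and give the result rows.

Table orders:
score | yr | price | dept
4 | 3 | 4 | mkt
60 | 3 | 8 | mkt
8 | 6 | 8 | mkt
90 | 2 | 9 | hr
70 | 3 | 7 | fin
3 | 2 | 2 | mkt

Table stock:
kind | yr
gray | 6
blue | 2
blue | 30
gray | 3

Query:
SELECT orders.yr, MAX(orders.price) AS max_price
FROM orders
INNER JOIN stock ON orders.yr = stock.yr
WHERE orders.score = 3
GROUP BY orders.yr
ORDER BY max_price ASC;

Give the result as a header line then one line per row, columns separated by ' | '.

== RESULT ==
orders.yr | max_price
2 | 2

Derivation:
After JOIN stock (6 rows):
orders.score | orders.yr | orders.price | orders.dept | stock.kind | stock.yr
4 | 3 | 4 | mkt | gray | 3
60 | 3 | 8 | mkt | gray | 3
8 | 6 | 8 | mkt | gray | 6
90 | 2 | 9 | hr | blue | 2
70 | 3 | 7 | fin | gray | 3
3 | 2 | 2 | mkt | blue | 2
After WHERE (1 rows):
orders.score | orders.yr | orders.price | orders.dept | stock.kind | stock.yr
3 | 2 | 2 | mkt | blue | 2
After GROUP BY (1 rows):
orders.yr | max_price
2 | 2
After ORDER BY (1 rows):
orders.yr | max_price
2 | 2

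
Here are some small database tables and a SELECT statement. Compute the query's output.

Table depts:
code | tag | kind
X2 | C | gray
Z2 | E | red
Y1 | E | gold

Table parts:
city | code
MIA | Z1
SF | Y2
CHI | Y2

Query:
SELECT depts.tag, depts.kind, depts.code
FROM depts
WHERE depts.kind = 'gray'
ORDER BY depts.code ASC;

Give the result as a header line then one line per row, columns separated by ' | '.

After WHERE (1 rows):
depts.code | depts.tag | depts.kind
X2 | C | gray
After SELECT (1 rows):
depts.tag | depts.kind | depts.code
C | gray | X2
After ORDER BY (1 rows):
depts.tag | depts.kind | depts.code
C | gray | X2

== RESULT ==
depts.tag | depts.kind | depts.code
C | gray | X2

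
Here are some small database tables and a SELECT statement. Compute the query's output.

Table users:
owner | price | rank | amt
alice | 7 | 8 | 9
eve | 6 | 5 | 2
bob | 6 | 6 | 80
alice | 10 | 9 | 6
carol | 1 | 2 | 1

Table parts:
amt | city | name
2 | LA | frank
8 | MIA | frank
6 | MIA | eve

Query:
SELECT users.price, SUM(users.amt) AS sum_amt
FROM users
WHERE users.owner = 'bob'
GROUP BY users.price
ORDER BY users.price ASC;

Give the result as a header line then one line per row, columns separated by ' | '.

== RESULT ==
users.price | sum_amt
6 | 80

Derivation:
After WHERE (1 rows):
users.owner | users.price | users.rank | users.amt
bob | 6 | 6 | 80
After GROUP BY (1 rows):
users.price | sum_amt
6 | 80
After ORDER BY (1 rows):
users.price | sum_amt
6 | 80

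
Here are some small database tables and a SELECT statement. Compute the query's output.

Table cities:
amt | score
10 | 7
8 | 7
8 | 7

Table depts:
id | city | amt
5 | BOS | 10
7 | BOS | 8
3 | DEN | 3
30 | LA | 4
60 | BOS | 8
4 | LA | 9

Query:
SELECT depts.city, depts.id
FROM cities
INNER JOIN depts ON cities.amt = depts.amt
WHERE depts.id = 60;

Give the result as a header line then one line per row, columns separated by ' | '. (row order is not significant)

After JOIN depts (5 rows):
cities.amt | cities.score | depts.id | depts.city | depts.amt
10 | 7 | 5 | BOS | 10
8 | 7 | 7 | BOS | 8
8 | 7 | 60 | BOS | 8
8 | 7 | 7 | BOS | 8
8 | 7 | 60 | BOS | 8
After WHERE (2 rows):
cities.amt | cities.score | depts.id | depts.city | depts.amt
8 | 7 | 60 | BOS | 8
8 | 7 | 60 | BOS | 8
After SELECT (2 rows):
depts.city | depts.id
BOS | 60
BOS | 60

== RESULT ==
depts.city | depts.id
BOS | 60
BOS | 60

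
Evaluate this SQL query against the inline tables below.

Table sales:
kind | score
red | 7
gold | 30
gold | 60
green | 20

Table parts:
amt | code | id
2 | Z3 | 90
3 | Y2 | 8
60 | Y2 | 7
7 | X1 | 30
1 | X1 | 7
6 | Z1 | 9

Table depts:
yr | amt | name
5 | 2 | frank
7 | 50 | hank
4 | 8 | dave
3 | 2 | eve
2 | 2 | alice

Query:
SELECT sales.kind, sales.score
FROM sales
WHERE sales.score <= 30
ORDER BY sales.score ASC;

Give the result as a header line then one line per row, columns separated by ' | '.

After WHERE (3 rows):
sales.kind | sales.score
red | 7
gold | 30
green | 20
After SELECT (3 rows):
sales.kind | sales.score
red | 7
gold | 30
green | 20
After ORDER BY (3 rows):
sales.kind | sales.score
red | 7
green | 20
gold | 30

== RESULT ==
sales.kind | sales.score
red | 7
green | 20
gold | 30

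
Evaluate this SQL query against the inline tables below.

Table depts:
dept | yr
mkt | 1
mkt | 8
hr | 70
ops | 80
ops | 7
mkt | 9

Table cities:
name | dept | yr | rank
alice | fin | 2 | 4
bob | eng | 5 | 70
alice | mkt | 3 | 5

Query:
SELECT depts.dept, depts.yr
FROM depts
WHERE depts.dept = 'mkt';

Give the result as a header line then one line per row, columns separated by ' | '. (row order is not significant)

After WHERE (3 rows):
depts.dept | depts.yr
mkt | 1
mkt | 8
mkt | 9
After SELECT (3 rows):
depts.dept | depts.yr
mkt | 1
mkt | 8
mkt | 9

== RESULT ==
depts.dept | depts.yr
mkt | 1
mkt | 8
mkt | 9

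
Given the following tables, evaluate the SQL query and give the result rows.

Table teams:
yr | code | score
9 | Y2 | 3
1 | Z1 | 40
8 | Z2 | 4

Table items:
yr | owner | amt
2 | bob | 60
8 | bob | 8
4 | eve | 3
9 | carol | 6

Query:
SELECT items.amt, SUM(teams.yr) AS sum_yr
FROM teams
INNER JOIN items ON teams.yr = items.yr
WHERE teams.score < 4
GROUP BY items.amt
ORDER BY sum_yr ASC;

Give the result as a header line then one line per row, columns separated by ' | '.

== RESULT ==
items.amt | sum_yr
6 | 9

Derivation:
After JOIN items (2 rows):
teams.yr | teams.code | teams.score | items.yr | items.owner | items.amt
9 | Y2 | 3 | 9 | carol | 6
8 | Z2 | 4 | 8 | bob | 8
After WHERE (1 rows):
teams.yr | teams.code | teams.score | items.yr | items.owner | items.amt
9 | Y2 | 3 | 9 | carol | 6
After GROUP BY (1 rows):
items.amt | sum_yr
6 | 9
After ORDER BY (1 rows):
items.amt | sum_yr
6 | 9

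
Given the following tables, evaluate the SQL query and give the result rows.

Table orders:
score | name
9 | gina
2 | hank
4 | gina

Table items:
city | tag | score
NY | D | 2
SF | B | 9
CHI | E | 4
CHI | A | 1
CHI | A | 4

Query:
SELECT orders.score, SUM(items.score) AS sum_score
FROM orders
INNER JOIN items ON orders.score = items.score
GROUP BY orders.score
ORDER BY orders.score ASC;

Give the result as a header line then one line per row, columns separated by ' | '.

After JOIN items (4 rows):
orders.score | orders.name | items.city | items.tag | items.score
9 | gina | SF | B | 9
2 | hank | NY | D | 2
4 | gina | CHI | E | 4
4 | gina | CHI | A | 4
After GROUP BY (3 rows):
orders.score | sum_score
9 | 9
2 | 2
4 | 8
After ORDER BY (3 rows):
orders.score | sum_score
2 | 2
4 | 8
9 | 9

== RESULT ==
orders.score | sum_score
2 | 2
4 | 8
9 | 9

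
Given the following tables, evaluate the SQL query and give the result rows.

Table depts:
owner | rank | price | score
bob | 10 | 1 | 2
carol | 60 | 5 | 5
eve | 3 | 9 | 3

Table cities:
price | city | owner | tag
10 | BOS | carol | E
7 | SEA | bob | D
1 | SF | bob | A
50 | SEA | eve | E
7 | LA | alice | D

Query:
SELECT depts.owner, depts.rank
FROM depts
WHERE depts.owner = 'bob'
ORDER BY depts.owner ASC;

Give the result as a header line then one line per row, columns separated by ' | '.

== RESULT ==
depts.owner | depts.rank
bob | 10

Derivation:
After WHERE (1 rows):
depts.owner | depts.rank | depts.price | depts.score
bob | 10 | 1 | 2
After SELECT (1 rows):
depts.owner | depts.rank
bob | 10
After ORDER BY (1 rows):
depts.owner | depts.rank
bob | 10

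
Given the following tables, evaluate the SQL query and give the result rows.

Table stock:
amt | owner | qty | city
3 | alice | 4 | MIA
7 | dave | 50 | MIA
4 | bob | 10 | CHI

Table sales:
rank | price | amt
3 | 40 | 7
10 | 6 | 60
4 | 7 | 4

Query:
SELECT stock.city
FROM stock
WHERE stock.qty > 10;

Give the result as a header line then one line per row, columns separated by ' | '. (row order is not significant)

== RESULT ==
stock.city
MIA

Derivation:
After WHERE (1 rows):
stock.amt | stock.owner | stock.qty | stock.city
7 | dave | 50 | MIA
After SELECT (1 rows):
stock.city
MIA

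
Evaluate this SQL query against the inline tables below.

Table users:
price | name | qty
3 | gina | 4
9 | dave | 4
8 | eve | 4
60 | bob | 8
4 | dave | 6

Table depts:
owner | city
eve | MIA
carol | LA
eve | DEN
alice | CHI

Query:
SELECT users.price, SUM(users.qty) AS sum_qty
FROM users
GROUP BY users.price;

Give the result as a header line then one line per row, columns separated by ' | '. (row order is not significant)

== RESULT ==
users.price | sum_qty
3 | 4
9 | 4
8 | 4
60 | 8
4 | 6

Derivation:
After GROUP BY (5 rows):
users.price | sum_qty
3 | 4
9 | 4
8 | 4
60 | 8
4 | 6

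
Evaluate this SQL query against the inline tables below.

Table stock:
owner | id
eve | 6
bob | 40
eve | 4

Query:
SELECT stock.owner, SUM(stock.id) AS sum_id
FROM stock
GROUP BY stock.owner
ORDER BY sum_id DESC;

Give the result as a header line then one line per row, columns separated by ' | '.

== RESULT ==
stock.owner | sum_id
bob | 40
eve | 10

Derivation:
After GROUP BY (2 rows):
stock.owner | sum_id
eve | 10
bob | 40
After ORDER BY (2 rows):
stock.owner | sum_id
bob | 40
eve | 10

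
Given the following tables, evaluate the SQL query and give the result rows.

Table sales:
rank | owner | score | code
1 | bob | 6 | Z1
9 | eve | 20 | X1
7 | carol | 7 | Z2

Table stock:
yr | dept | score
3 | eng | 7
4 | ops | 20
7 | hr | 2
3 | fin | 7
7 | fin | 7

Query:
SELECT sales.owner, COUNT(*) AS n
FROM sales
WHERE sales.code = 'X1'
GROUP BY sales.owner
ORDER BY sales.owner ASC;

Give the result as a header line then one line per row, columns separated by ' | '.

After WHERE (1 rows):
sales.rank | sales.owner | sales.score | sales.code
9 | eve | 20 | X1
After GROUP BY (1 rows):
sales.owner | n
eve | 1
After ORDER BY (1 rows):
sales.owner | n
eve | 1

== RESULT ==
sales.owner | n
eve | 1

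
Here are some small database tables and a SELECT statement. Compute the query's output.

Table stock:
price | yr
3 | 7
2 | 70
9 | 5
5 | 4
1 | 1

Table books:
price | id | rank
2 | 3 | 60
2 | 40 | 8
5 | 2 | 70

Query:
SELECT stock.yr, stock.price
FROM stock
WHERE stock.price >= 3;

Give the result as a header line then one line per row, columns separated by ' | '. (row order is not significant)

After WHERE (3 rows):
stock.price | stock.yr
3 | 7
9 | 5
5 | 4
After SELECT (3 rows):
stock.yr | stock.price
7 | 3
5 | 9
4 | 5

== RESULT ==
stock.yr | stock.price
7 | 3
5 | 9
4 | 5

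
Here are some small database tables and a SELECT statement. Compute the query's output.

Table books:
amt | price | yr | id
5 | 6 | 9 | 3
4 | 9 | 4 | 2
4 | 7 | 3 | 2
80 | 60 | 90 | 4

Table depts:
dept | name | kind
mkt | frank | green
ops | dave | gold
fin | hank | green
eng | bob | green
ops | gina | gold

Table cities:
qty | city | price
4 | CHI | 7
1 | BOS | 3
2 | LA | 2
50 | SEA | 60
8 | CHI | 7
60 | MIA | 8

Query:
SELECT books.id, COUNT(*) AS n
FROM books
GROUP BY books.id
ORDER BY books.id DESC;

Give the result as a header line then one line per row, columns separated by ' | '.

After GROUP BY (3 rows):
books.id | n
3 | 1
2 | 2
4 | 1
After ORDER BY (3 rows):
books.id | n
4 | 1
3 | 1
2 | 2

== RESULT ==
books.id | n
4 | 1
3 | 1
2 | 2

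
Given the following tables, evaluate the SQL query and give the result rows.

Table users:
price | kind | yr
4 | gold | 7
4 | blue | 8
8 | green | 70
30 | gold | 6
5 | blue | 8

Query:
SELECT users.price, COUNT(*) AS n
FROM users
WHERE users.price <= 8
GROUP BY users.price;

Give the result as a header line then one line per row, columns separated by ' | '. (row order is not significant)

== RESULT ==
users.price | n
4 | 2
8 | 1
5 | 1

Derivation:
After WHERE (4 rows):
users.price | users.kind | users.yr
4 | gold | 7
4 | blue | 8
8 | green | 70
5 | blue | 8
After GROUP BY (3 rows):
users.price | n
4 | 2
8 | 1
5 | 1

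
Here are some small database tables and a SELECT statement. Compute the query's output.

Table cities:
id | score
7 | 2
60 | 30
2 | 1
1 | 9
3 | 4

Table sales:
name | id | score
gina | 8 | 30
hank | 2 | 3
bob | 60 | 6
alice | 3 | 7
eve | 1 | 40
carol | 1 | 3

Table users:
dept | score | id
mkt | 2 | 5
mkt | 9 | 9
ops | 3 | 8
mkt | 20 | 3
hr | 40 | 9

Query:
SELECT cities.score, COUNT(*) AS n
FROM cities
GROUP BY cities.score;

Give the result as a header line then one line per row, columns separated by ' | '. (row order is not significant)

== RESULT ==
cities.score | n
2 | 1
30 | 1
1 | 1
9 | 1
4 | 1

Derivation:
After GROUP BY (5 rows):
cities.score | n
2 | 1
30 | 1
1 | 1
9 | 1
4 | 1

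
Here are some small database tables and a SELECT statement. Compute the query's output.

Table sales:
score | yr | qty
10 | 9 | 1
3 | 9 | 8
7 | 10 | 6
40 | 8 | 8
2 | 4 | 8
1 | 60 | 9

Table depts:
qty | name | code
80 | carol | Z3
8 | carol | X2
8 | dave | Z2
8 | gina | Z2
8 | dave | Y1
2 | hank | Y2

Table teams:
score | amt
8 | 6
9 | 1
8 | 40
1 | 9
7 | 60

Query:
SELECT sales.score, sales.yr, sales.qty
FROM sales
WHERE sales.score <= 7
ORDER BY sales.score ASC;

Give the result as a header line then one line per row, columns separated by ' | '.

== RESULT ==
sales.score | sales.yr | sales.qty
1 | 60 | 9
2 | 4 | 8
3 | 9 | 8
7 | 10 | 6

Derivation:
After WHERE (4 rows):
sales.score | sales.yr | sales.qty
3 | 9 | 8
7 | 10 | 6
2 | 4 | 8
1 | 60 | 9
After SELECT (4 rows):
sales.score | sales.yr | sales.qty
3 | 9 | 8
7 | 10 | 6
2 | 4 | 8
1 | 60 | 9
After ORDER BY (4 rows):
sales.score | sales.yr | sales.qty
1 | 60 | 9
2 | 4 | 8
3 | 9 | 8
7 | 10 | 6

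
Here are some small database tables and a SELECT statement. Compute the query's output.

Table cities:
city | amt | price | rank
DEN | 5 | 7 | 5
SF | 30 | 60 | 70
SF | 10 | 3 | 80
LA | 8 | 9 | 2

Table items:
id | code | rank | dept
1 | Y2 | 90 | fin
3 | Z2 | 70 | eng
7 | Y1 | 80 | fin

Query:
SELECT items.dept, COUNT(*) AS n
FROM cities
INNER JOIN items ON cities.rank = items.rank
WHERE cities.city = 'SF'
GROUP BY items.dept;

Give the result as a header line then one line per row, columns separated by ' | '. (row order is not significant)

== RESULT ==
items.dept | n
eng | 1
fin | 1

Derivation:
After JOIN items (2 rows):
cities.city | cities.amt | cities.price | cities.rank | items.id | items.code | items.rank | items.dept
SF | 30 | 60 | 70 | 3 | Z2 | 70 | eng
SF | 10 | 3 | 80 | 7 | Y1 | 80 | fin
After WHERE (2 rows):
cities.city | cities.amt | cities.price | cities.rank | items.id | items.code | items.rank | items.dept
SF | 30 | 60 | 70 | 3 | Z2 | 70 | eng
SF | 10 | 3 | 80 | 7 | Y1 | 80 | fin
After GROUP BY (2 rows):
items.dept | n
eng | 1
fin | 1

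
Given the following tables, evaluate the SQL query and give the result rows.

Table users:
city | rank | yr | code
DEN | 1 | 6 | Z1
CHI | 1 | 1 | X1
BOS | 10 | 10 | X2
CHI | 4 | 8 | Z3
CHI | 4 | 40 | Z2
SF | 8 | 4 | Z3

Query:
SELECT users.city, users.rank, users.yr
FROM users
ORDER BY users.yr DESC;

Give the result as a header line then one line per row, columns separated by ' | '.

After SELECT (6 rows):
users.city | users.rank | users.yr
DEN | 1 | 6
CHI | 1 | 1
BOS | 10 | 10
CHI | 4 | 8
CHI | 4 | 40
SF | 8 | 4
After ORDER BY (6 rows):
users.city | users.rank | users.yr
CHI | 4 | 40
BOS | 10 | 10
CHI | 4 | 8
DEN | 1 | 6
SF | 8 | 4
CHI | 1 | 1

== RESULT ==
users.city | users.rank | users.yr
CHI | 4 | 40
BOS | 10 | 10
CHI | 4 | 8
DEN | 1 | 6
SF | 8 | 4
CHI | 1 | 1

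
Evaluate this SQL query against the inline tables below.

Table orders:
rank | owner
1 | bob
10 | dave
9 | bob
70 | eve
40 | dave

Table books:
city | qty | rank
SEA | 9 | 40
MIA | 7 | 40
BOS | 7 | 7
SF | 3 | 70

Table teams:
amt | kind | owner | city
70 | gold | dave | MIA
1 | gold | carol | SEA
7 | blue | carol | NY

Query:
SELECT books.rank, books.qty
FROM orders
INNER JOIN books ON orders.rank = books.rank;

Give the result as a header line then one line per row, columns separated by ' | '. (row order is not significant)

== RESULT ==
books.rank | books.qty
70 | 3
40 | 9
40 | 7

Derivation:
After JOIN books (3 rows):
orders.rank | orders.owner | books.city | books.qty | books.rank
70 | eve | SF | 3 | 70
40 | dave | SEA | 9 | 40
40 | dave | MIA | 7 | 40
After SELECT (3 rows):
books.rank | books.qty
70 | 3
40 | 9
40 | 7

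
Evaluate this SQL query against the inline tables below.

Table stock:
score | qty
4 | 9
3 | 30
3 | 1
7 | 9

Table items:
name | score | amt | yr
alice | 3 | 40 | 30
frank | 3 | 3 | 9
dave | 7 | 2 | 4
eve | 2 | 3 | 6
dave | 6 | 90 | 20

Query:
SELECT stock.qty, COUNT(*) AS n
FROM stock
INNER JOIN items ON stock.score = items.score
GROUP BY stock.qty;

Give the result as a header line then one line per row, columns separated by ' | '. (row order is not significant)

== RESULT ==
stock.qty | n
30 | 2
1 | 2
9 | 1

Derivation:
After JOIN items (5 rows):
stock.score | stock.qty | items.name | items.score | items.amt | items.yr
3 | 30 | alice | 3 | 40 | 30
3 | 30 | frank | 3 | 3 | 9
3 | 1 | alice | 3 | 40 | 30
3 | 1 | frank | 3 | 3 | 9
7 | 9 | dave | 7 | 2 | 4
After GROUP BY (3 rows):
stock.qty | n
30 | 2
1 | 2
9 | 1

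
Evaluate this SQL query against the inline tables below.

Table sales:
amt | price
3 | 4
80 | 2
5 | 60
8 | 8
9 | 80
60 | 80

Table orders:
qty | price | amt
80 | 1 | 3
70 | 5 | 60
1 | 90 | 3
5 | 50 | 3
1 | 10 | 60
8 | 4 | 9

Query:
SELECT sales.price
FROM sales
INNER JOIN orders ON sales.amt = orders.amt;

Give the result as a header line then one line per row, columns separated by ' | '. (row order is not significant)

== RESULT ==
sales.price
4
4
4
80
80
80

Derivation:
After JOIN orders (6 rows):
sales.amt | sales.price | orders.qty | orders.price | orders.amt
3 | 4 | 80 | 1 | 3
3 | 4 | 1 | 90 | 3
3 | 4 | 5 | 50 | 3
9 | 80 | 8 | 4 | 9
60 | 80 | 70 | 5 | 60
60 | 80 | 1 | 10 | 60
After SELECT (6 rows):
sales.price
4
4
4
80
80
80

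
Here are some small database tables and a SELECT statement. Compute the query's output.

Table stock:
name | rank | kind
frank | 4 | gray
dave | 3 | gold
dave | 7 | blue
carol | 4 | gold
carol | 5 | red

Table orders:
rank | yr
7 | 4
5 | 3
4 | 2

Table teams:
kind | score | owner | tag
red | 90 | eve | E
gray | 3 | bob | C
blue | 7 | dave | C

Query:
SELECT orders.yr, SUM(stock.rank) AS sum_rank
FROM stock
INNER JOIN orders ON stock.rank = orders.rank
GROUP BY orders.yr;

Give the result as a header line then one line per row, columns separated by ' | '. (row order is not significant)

== RESULT ==
orders.yr | sum_rank
2 | 8
4 | 7
3 | 5

Derivation:
After JOIN orders (4 rows):
stock.name | stock.rank | stock.kind | orders.rank | orders.yr
frank | 4 | gray | 4 | 2
dave | 7 | blue | 7 | 4
carol | 4 | gold | 4 | 2
carol | 5 | red | 5 | 3
After GROUP BY (3 rows):
orders.yr | sum_rank
2 | 8
4 | 7
3 | 5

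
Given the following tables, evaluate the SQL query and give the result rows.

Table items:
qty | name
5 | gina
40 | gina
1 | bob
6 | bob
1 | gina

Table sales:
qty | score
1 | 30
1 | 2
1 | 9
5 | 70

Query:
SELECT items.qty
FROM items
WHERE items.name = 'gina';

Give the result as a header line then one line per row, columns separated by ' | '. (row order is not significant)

After WHERE (3 rows):
items.qty | items.name
5 | gina
40 | gina
1 | gina
After SELECT (3 rows):
items.qty
5
40
1

== RESULT ==
items.qty
5
40
1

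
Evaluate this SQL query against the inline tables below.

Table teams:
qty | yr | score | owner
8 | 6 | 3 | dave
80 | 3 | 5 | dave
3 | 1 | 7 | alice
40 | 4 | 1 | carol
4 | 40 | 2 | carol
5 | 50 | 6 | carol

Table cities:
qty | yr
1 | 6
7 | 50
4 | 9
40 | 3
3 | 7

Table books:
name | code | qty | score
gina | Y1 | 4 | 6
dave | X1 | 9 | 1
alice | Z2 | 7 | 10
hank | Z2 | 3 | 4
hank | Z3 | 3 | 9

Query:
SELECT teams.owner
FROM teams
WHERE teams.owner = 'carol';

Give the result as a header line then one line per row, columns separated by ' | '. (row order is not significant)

After WHERE (3 rows):
teams.qty | teams.yr | teams.score | teams.owner
40 | 4 | 1 | carol
4 | 40 | 2 | carol
5 | 50 | 6 | carol
After SELECT (3 rows):
teams.owner
carol
carol
carol

== RESULT ==
teams.owner
carol
carol
carol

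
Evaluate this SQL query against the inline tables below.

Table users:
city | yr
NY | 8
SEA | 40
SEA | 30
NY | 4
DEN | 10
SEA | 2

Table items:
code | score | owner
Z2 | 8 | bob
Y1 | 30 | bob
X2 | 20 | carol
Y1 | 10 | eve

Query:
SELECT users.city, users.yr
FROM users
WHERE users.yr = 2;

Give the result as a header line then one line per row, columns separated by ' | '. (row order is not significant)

After WHERE (1 rows):
users.city | users.yr
SEA | 2
After SELECT (1 rows):
users.city | users.yr
SEA | 2

== RESULT ==
users.city | users.yr
SEA | 2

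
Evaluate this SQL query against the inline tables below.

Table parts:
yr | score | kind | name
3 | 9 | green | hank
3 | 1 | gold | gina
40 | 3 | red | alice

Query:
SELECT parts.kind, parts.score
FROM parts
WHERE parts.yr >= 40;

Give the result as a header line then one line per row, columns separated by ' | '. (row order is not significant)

== RESULT ==
parts.kind | parts.score
red | 3

Derivation:
After WHERE (1 rows):
parts.yr | parts.score | parts.kind | parts.name
40 | 3 | red | alice
After SELECT (1 rows):
parts.kind | parts.score
red | 3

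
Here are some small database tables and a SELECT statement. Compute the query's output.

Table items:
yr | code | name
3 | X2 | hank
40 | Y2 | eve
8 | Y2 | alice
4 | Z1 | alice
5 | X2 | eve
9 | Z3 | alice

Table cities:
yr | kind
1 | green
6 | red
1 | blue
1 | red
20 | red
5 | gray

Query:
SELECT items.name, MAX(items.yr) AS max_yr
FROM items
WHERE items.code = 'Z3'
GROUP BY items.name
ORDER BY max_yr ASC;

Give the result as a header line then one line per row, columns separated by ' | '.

== RESULT ==
items.name | max_yr
alice | 9

Derivation:
After WHERE (1 rows):
items.yr | items.code | items.name
9 | Z3 | alice
After GROUP BY (1 rows):
items.name | max_yr
alice | 9
After ORDER BY (1 rows):
items.name | max_yr
alice | 9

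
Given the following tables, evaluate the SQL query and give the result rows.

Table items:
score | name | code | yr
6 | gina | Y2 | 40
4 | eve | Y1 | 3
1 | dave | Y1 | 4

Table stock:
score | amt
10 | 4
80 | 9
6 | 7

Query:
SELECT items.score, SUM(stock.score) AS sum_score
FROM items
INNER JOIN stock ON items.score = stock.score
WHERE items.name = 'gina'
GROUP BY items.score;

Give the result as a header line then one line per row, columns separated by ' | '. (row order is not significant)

== RESULT ==
items.score | sum_score
6 | 6

Derivation:
After JOIN stock (1 rows):
items.score | items.name | items.code | items.yr | stock.score | stock.amt
6 | gina | Y2 | 40 | 6 | 7
After WHERE (1 rows):
items.score | items.name | items.code | items.yr | stock.score | stock.amt
6 | gina | Y2 | 40 | 6 | 7
After GROUP BY (1 rows):
items.score | sum_score
6 | 6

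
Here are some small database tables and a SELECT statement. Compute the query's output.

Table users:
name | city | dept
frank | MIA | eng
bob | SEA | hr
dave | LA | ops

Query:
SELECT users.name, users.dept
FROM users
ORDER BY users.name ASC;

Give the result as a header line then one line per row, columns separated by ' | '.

After SELECT (3 rows):
users.name | users.dept
frank | eng
bob | hr
dave | ops
After ORDER BY (3 rows):
users.name | users.dept
bob | hr
dave | ops
frank | eng

== RESULT ==
users.name | users.dept
bob | hr
dave | ops
frank | eng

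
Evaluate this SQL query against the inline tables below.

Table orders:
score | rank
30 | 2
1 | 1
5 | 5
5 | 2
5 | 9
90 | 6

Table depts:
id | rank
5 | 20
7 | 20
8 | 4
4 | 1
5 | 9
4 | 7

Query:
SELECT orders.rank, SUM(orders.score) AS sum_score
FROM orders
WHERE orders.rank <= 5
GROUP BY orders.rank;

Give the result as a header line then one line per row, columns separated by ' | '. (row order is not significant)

== RESULT ==
orders.rank | sum_score
2 | 35
1 | 1
5 | 5

Derivation:
After WHERE (4 rows):
orders.score | orders.rank
30 | 2
1 | 1
5 | 5
5 | 2
After GROUP BY (3 rows):
orders.rank | sum_score
2 | 35
1 | 1
5 | 5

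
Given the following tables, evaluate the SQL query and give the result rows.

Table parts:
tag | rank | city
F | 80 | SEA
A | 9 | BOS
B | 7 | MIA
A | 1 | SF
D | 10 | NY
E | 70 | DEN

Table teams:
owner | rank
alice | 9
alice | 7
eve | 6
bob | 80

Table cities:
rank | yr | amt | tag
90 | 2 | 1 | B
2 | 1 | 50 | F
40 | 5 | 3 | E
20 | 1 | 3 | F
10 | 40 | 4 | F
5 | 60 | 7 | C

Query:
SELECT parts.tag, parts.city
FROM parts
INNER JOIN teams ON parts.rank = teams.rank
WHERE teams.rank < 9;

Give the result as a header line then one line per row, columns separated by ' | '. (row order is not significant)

After JOIN teams (3 rows):
parts.tag | parts.rank | parts.city | teams.owner | teams.rank
F | 80 | SEA | bob | 80
A | 9 | BOS | alice | 9
B | 7 | MIA | alice | 7
After WHERE (1 rows):
parts.tag | parts.rank | parts.city | teams.owner | teams.rank
B | 7 | MIA | alice | 7
After SELECT (1 rows):
parts.tag | parts.city
B | MIA

== RESULT ==
parts.tag | parts.city
B | MIA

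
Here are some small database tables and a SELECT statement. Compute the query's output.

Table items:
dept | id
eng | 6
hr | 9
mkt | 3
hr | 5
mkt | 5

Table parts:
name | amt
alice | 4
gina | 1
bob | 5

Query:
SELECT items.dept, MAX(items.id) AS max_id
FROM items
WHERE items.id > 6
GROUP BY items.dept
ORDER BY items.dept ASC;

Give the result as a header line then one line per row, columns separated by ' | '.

After WHERE (1 rows):
items.dept | items.id
hr | 9
After GROUP BY (1 rows):
items.dept | max_id
hr | 9
After ORDER BY (1 rows):
items.dept | max_id
hr | 9

== RESULT ==
items.dept | max_id
hr | 9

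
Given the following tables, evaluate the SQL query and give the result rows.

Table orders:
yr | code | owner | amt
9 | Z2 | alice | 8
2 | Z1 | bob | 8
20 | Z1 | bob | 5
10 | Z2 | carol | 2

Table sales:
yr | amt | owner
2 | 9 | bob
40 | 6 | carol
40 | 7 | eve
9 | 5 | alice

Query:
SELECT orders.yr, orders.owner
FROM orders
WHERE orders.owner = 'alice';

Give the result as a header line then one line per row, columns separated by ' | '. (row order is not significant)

After WHERE (1 rows):
orders.yr | orders.code | orders.owner | orders.amt
9 | Z2 | alice | 8
After SELECT (1 rows):
orders.yr | orders.owner
9 | alice

== RESULT ==
orders.yr | orders.owner
9 | alice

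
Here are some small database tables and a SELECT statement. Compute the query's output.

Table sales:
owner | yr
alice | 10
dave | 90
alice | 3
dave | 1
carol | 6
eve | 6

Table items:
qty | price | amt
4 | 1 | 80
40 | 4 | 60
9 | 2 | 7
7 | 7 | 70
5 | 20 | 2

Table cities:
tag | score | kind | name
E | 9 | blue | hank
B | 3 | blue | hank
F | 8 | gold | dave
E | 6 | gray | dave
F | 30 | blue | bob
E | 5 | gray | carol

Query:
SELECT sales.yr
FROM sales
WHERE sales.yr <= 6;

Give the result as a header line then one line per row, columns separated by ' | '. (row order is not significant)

== RESULT ==
sales.yr
3
1
6
6

Derivation:
After WHERE (4 rows):
sales.owner | sales.yr
alice | 3
dave | 1
carol | 6
eve | 6
After SELECT (4 rows):
sales.yr
3
1
6
6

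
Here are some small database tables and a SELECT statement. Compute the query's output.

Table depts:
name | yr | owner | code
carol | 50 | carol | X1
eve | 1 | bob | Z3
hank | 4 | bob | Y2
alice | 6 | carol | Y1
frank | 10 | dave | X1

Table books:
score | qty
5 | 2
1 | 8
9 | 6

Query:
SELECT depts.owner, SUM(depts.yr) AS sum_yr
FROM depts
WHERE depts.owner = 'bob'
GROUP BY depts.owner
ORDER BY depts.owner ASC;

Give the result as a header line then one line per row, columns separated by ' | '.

After WHERE (2 rows):
depts.name | depts.yr | depts.owner | depts.code
eve | 1 | bob | Z3
hank | 4 | bob | Y2
After GROUP BY (1 rows):
depts.owner | sum_yr
bob | 5
After ORDER BY (1 rows):
depts.owner | sum_yr
bob | 5

== RESULT ==
depts.owner | sum_yr
bob | 5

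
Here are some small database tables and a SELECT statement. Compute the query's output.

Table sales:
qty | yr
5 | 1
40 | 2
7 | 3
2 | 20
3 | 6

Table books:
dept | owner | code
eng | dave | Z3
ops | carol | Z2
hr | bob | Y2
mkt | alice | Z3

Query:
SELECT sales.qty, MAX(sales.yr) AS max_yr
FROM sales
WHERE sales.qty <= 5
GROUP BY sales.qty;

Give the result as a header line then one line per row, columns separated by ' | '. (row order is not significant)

== RESULT ==
sales.qty | max_yr
5 | 1
2 | 20
3 | 6

Derivation:
After WHERE (3 rows):
sales.qty | sales.yr
5 | 1
2 | 20
3 | 6
After GROUP BY (3 rows):
sales.qty | max_yr
5 | 1
2 | 20
3 | 6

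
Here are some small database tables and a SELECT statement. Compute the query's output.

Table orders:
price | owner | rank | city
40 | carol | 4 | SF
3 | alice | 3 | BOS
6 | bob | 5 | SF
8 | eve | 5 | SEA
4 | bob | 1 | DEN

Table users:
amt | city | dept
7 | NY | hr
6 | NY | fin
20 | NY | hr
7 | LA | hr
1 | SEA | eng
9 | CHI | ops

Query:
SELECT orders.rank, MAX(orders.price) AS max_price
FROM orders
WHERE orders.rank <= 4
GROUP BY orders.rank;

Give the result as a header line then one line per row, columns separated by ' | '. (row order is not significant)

After WHERE (3 rows):
orders.price | orders.owner | orders.rank | orders.city
40 | carol | 4 | SF
3 | alice | 3 | BOS
4 | bob | 1 | DEN
After GROUP BY (3 rows):
orders.rank | max_price
4 | 40
3 | 3
1 | 4

== RESULT ==
orders.rank | max_price
4 | 40
3 | 3
1 | 4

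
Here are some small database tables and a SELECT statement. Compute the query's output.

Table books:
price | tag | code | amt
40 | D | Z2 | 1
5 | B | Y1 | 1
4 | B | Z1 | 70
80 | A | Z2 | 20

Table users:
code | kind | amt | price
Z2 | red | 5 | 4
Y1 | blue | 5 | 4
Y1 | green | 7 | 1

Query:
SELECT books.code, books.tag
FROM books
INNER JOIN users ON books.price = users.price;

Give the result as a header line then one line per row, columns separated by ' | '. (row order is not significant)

After JOIN users (2 rows):
books.price | books.tag | books.code | books.amt | users.code | users.kind | users.amt | users.price
4 | B | Z1 | 70 | Z2 | red | 5 | 4
4 | B | Z1 | 70 | Y1 | blue | 5 | 4
After SELECT (2 rows):
books.code | books.tag
Z1 | B
Z1 | B

== RESULT ==
books.code | books.tag
Z1 | B
Z1 | B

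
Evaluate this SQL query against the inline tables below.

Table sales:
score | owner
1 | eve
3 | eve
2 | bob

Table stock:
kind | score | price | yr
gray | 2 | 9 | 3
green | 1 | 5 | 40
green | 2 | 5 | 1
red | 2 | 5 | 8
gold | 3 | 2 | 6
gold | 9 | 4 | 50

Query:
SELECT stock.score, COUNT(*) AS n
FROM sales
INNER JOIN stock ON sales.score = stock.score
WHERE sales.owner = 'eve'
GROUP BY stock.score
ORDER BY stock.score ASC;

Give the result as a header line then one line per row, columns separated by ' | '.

== RESULT ==
stock.score | n
1 | 1
3 | 1

Derivation:
After JOIN stock (5 rows):
sales.score | sales.owner | stock.kind | stock.score | stock.price | stock.yr
1 | eve | green | 1 | 5 | 40
3 | eve | gold | 3 | 2 | 6
2 | bob | gray | 2 | 9 | 3
2 | bob | green | 2 | 5 | 1
2 | bob | red | 2 | 5 | 8
After WHERE (2 rows):
sales.score | sales.owner | stock.kind | stock.score | stock.price | stock.yr
1 | eve | green | 1 | 5 | 40
3 | eve | gold | 3 | 2 | 6
After GROUP BY (2 rows):
stock.score | n
1 | 1
3 | 1
After ORDER BY (2 rows):
stock.score | n
1 | 1
3 | 1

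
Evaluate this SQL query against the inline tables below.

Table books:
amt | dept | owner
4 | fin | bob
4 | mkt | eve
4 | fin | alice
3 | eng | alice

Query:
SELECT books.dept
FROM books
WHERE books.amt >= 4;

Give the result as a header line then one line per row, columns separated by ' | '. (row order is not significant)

After WHERE (3 rows):
books.amt | books.dept | books.owner
4 | fin | bob
4 | mkt | eve
4 | fin | alice
After SELECT (3 rows):
books.dept
fin
mkt
fin

== RESULT ==
books.dept
fin
mkt
fin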